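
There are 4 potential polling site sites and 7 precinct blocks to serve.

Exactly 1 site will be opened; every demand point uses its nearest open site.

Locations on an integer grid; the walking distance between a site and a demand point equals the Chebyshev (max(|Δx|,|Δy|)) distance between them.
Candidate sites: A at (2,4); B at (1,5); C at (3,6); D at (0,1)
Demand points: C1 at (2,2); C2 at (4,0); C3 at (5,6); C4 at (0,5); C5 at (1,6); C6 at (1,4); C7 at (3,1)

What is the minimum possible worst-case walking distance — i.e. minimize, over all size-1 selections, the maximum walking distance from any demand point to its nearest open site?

Open {A}.
  Farthest demand point is C2 at walking distance 4 (to A); all others are ≤ 4.
With {B} the worst case is 5.
With {D} the worst case is 5.
No size-1 selection achieves below 4.

4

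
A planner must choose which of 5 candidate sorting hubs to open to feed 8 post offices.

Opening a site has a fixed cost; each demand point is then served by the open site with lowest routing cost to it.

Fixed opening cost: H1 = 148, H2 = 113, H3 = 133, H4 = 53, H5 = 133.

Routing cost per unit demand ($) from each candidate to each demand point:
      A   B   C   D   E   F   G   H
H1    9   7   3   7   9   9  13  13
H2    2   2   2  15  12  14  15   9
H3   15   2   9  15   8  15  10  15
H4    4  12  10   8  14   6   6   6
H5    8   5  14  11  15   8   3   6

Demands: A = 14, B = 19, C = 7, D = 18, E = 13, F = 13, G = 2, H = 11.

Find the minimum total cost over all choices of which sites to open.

Open {H2, H4}: assign each demand point to its cheapest open site.
  A→H2 14×2=28, B→H2 19×2=38, C→H2 7×2=14, D→H4 18×8=144, E→H2 13×12=156, F→H4 13×6=78, G→H4 2×6=12, H→H4 11×6=66
  routing cost 536, fixed 166 → total 702.
Compare {H3, H4}: routing cost 561 + fixed 186 = 747.
Compare {H2, H3, H4}: routing cost 484 + fixed 299 = 783.
Compare {H1, H2, H4}: routing cost 479 + fixed 314 = 793.
All other subsets cost ≥ 747. Minimum total cost: 702.

702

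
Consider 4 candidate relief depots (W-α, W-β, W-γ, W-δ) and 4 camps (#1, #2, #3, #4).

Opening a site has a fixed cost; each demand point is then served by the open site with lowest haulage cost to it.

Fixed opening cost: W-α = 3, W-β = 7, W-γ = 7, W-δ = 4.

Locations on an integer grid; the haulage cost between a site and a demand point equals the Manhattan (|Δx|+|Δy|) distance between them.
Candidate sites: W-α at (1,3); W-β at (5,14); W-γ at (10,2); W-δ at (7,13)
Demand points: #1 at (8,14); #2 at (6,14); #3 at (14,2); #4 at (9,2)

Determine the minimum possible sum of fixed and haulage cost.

Open {W-γ, W-δ}: assign each demand point to its cheapest open site.
  #1→W-δ 2, #2→W-δ 2, #3→W-γ 4, #4→W-γ 1
  haulage cost 9, fixed 11 → total 20.
Compare {W-β, W-γ}: haulage cost 9 + fixed 14 = 23.
Compare {W-α, W-γ, W-δ}: haulage cost 9 + fixed 14 = 23.
Compare {W-α, W-β, W-γ}: haulage cost 9 + fixed 17 = 26.
All other subsets cost ≥ 23. Minimum total cost: 20.

20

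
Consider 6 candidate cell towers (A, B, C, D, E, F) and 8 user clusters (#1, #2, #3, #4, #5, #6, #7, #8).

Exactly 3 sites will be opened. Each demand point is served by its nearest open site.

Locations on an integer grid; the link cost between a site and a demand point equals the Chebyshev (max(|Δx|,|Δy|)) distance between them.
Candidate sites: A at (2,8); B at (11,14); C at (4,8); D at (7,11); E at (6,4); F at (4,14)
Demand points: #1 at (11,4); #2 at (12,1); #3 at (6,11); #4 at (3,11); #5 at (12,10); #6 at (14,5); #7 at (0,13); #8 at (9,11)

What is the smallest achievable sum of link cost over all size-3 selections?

33

Open {D, E, F}.
  #1→E 5, #2→E 6, #3→D 1, #4→F 3, #5→D 5, #6→D 7, #7→F 4, #8→D 2  ⇒ total 33.
Compare {A, D, E}: total 34.
Compare {C, D, E}: total 34.
No size-3 selection does better; minimum is 33.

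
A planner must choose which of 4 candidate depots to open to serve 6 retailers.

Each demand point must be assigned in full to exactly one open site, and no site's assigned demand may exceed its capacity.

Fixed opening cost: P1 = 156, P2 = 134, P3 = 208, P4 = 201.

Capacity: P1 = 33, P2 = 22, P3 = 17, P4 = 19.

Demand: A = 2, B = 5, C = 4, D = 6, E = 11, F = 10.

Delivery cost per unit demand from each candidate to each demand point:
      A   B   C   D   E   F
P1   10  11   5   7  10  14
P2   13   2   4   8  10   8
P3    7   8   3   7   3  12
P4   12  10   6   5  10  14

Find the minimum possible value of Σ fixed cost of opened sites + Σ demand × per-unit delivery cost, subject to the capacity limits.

Open {P2, P3}; cheapest assignment that respects the capacities:
  P2 (cap 22, load 21): B, D, F — cost 5×2 + 6×8 + 10×8 = 138
  P3 (cap 17, load 17): A, C, E — cost 2×7 + 4×3 + 11×3 = 59
  Shipping 197, fixed 342 → total 539.
  Any other capacity-feasible assignment to {P2, P3} ships for at least 197.
Compare {P1, P2}: its best feasible assignment gives total 568.
Compare {P2, P4}: its best feasible assignment gives total 605.
Every other set of open sites that can feasibly serve all demand totals ≥ 568 even under its best assignment. Minimum: 539.

539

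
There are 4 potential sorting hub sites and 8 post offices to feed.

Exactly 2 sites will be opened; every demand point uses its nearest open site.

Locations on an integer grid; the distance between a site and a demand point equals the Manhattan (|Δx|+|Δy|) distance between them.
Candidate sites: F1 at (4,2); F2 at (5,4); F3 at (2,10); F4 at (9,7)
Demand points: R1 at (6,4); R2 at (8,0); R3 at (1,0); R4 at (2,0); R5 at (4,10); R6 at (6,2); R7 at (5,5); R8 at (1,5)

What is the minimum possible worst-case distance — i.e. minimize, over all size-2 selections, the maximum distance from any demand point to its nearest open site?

6

Open {F1, F3}.
  Farthest demand point is R2 at distance 6 (to F1); all others are ≤ 6.
With {F1, F2} the worst case is 7.
With {F1, F4} the worst case is 8.
No size-2 selection achieves below 6.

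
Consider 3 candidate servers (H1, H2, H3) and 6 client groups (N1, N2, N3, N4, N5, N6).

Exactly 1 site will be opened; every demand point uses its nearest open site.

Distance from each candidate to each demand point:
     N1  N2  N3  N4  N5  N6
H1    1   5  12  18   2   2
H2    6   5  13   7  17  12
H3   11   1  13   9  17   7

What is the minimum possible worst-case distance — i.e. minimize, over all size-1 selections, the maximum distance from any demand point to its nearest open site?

Open {H2}.
  Farthest demand point is N5 at distance 17 (to H2); all others are ≤ 17.
With {H3} the worst case is 17.
With {H1} the worst case is 18.
No size-1 selection achieves below 17.

17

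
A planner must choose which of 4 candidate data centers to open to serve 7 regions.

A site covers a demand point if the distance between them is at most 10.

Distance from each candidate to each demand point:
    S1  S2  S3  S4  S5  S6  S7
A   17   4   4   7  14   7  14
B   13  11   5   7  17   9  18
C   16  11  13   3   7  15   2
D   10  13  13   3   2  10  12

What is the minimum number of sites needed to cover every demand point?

Coverage sets (demand points within 10 of each site):
  A: {S2, S3, S4, S6}
  B: {S3, S4, S6}
  C: {S4, S5, S7}
  D: {S1, S4, S5, S6}
No 2 sites suffice: every size-2 union leaves at least one demand point uncovered.
But {A, C, D} covers everything, so the minimum is 3.

3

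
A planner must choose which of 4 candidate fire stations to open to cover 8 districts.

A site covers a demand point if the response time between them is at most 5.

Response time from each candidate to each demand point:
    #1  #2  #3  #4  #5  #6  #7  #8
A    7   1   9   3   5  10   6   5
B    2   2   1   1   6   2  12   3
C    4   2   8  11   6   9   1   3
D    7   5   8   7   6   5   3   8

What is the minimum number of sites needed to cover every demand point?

3

Coverage sets (demand points within 5 of each site):
  A: {#2, #4, #5, #8}
  B: {#1, #2, #3, #4, #6, #8}
  C: {#1, #2, #7, #8}
  D: {#2, #6, #7}
No 2 sites suffice: every size-2 union leaves at least one demand point uncovered.
But {A, B, C} covers everything, so the minimum is 3.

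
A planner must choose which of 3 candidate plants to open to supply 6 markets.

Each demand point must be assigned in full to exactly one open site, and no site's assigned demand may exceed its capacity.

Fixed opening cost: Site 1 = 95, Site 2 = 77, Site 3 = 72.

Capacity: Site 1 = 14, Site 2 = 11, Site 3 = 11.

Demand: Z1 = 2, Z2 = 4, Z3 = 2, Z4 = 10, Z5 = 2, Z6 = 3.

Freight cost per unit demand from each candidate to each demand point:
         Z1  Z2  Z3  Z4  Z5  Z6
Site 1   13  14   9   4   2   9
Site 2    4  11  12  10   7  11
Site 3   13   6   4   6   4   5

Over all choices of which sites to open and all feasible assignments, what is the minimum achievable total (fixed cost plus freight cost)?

284

Open {Site 1, Site 3}; cheapest assignment that respects the capacities:
  Site 1 (cap 14, load 14): Z1, Z4, Z5 — cost 2×13 + 10×4 + 2×2 = 70
  Site 3 (cap 11, load 9): Z2, Z3, Z6 — cost 4×6 + 2×4 + 3×5 = 47
  Shipping 117, fixed 167 → total 284.
  Any other capacity-feasible assignment to {Site 1, Site 3} ships for at least 117.
Compare {Site 1, Site 2}: its best feasible assignment gives total 319.
Compare {Site 1, Site 2, Site 3}: its best feasible assignment gives total 343.
Every other set of open sites that can feasibly serve all demand totals ≥ 319 even under its best assignment. Minimum: 284.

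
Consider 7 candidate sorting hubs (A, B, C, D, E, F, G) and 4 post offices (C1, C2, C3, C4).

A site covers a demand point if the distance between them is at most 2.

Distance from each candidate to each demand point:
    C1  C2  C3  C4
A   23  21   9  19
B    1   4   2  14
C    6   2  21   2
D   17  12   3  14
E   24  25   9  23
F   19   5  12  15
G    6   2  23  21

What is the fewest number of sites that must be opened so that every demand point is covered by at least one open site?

Coverage sets (demand points within 2 of each site):
  A: {}
  B: {C1, C3}
  C: {C2, C4}
  D: {}
  E: {}
  F: {}
  G: {C2}
No single site covers all 4 demand points.
But {B, C} covers everything, so the minimum is 2.

2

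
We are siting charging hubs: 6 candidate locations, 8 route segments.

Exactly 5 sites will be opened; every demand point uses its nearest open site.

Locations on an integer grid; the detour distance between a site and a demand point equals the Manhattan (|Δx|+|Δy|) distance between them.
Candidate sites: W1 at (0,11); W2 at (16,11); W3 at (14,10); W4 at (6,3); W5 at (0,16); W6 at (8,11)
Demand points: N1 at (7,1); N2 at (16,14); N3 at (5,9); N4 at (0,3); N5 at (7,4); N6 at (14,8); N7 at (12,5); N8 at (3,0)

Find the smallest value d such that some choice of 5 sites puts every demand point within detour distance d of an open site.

7

Open {W1, W2, W3, W4, W5}.
  Farthest demand point is N3 at detour distance 7 (to W1); all others are ≤ 7.
With {W1, W2, W3, W4, W6} the worst case is 7.
With {W1, W3, W4, W5, W6} the worst case is 7.
No size-5 selection achieves below 7.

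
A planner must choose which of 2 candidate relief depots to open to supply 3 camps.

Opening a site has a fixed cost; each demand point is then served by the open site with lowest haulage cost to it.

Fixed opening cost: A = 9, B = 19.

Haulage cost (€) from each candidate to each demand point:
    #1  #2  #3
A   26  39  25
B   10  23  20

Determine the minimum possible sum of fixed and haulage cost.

Open {B}: assign each demand point to its cheapest open site.
  #1→B 10, #2→B 23, #3→B 20
  haulage cost 53, fixed 19 → total 72.
Compare {A, B}: haulage cost 53 + fixed 28 = 81.
Compare {A}: haulage cost 90 + fixed 9 = 99.

72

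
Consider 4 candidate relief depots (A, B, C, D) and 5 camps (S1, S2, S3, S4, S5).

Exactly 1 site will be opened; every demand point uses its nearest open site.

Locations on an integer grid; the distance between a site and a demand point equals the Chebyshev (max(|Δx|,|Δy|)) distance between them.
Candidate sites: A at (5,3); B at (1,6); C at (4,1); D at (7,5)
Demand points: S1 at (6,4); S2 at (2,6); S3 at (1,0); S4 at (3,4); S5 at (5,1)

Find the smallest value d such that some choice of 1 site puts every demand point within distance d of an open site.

Open {A}.
  Farthest demand point is S3 at distance 4 (to A); all others are ≤ 4.
With {C} the worst case is 5.
With {B} the worst case is 6.
No size-1 selection achieves below 4.

4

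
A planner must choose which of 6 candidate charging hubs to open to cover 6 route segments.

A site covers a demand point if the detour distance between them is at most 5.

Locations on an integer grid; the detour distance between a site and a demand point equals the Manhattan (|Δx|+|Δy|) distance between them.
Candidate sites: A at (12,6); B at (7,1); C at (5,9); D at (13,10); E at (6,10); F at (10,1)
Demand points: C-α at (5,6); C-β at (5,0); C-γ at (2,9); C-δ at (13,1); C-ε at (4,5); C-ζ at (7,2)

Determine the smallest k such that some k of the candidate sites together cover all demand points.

Coverage sets (demand points within 5 of each site):
  A: {}
  B: {C-β, C-ζ}
  C: {C-α, C-γ, C-ε}
  D: {}
  E: {C-α, C-γ}
  F: {C-δ, C-ζ}
No 2 sites suffice: every size-2 union leaves at least one demand point uncovered.
But {B, C, F} covers everything, so the minimum is 3.

3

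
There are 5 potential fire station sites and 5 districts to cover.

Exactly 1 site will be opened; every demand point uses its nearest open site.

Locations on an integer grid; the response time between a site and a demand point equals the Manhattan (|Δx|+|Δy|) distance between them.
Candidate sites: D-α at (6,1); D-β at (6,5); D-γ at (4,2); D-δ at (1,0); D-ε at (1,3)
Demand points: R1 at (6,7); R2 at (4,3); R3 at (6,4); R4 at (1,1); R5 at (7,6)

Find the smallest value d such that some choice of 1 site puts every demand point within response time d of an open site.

6

Open {D-α}.
  Farthest demand point is R1 at response time 6 (to D-α); all others are ≤ 6.
With {D-γ} the worst case is 7.
With {D-β} the worst case is 9.
No size-1 selection achieves below 6.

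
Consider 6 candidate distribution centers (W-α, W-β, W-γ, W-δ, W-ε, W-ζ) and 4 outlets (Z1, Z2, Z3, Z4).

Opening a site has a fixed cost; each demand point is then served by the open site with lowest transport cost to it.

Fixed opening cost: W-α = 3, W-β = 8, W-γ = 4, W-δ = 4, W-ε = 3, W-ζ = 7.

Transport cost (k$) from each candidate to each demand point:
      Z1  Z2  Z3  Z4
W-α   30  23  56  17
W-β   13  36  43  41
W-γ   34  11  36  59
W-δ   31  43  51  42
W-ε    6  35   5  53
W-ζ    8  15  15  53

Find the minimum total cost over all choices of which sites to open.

49

Open {W-α, W-γ, W-ε}: assign each demand point to its cheapest open site.
  Z1→W-ε 6, Z2→W-γ 11, Z3→W-ε 5, Z4→W-α 17
  transport cost 39, fixed 10 → total 49.
Compare {W-α, W-γ, W-δ, W-ε}: transport cost 39 + fixed 14 = 53.
Compare {W-α, W-ε, W-ζ}: transport cost 43 + fixed 13 = 56.
Compare {W-α, W-γ, W-ε, W-ζ}: transport cost 39 + fixed 17 = 56.
All other subsets cost ≥ 53. Minimum total cost: 49.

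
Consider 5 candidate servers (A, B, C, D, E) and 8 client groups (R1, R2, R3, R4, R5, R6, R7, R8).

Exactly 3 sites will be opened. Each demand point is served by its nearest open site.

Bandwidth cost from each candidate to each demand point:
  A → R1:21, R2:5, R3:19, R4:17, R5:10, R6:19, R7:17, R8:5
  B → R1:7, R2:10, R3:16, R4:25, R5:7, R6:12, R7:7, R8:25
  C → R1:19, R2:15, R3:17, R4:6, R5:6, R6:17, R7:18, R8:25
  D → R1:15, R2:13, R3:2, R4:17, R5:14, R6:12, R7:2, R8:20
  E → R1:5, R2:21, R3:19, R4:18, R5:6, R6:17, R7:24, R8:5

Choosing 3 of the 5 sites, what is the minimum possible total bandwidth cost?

51

Open {C, D, E}.
  R1→E 5, R2→D 13, R3→D 2, R4→C 6, R5→C 6, R6→D 12, R7→D 2, R8→E 5  ⇒ total 51.
Compare {A, C, D}: total 53.
Compare {A, D, E}: total 54.
No size-3 selection does better; minimum is 51.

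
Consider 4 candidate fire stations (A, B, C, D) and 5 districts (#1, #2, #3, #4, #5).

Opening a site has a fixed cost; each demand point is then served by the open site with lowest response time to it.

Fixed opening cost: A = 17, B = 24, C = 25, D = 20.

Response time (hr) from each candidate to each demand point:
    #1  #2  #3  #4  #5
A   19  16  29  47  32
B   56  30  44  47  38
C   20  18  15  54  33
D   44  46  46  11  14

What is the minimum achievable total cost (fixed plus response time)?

123

Open {C, D}: assign each demand point to its cheapest open site.
  #1→C 20, #2→C 18, #3→C 15, #4→D 11, #5→D 14
  response time 78, fixed 45 → total 123.
Compare {A, D}: response time 89 + fixed 37 = 126.
Compare {A, C, D}: response time 75 + fixed 62 = 137.
Compare {B, C, D}: response time 78 + fixed 69 = 147.
All other subsets cost ≥ 126. Minimum total cost: 123.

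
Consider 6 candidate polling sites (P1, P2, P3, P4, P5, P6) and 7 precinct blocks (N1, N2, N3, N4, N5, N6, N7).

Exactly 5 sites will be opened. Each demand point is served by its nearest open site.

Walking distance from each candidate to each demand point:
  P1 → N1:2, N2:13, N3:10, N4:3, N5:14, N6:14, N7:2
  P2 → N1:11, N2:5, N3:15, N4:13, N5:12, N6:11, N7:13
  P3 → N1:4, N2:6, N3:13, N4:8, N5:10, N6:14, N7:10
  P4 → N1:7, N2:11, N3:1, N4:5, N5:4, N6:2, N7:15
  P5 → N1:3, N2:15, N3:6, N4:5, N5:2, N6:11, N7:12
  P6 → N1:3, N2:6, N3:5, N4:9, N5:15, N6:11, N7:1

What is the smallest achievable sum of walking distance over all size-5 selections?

Open {P1, P2, P4, P5, P6}.
  N1→P1 2, N2→P2 5, N3→P4 1, N4→P1 3, N5→P5 2, N6→P4 2, N7→P6 1  ⇒ total 16.
Compare {P1, P2, P3, P4, P5}: total 17.
Compare {P1, P3, P4, P5, P6}: total 17.
No size-5 selection does better; minimum is 16.

16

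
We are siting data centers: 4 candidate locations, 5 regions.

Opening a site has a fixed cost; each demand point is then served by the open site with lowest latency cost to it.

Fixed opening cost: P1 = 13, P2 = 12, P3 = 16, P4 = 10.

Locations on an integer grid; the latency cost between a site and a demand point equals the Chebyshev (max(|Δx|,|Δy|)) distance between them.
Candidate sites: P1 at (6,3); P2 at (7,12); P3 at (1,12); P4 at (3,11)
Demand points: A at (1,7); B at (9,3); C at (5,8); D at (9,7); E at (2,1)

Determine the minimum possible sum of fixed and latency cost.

Open {P1}: assign each demand point to its cheapest open site.
  A→P1 5, B→P1 3, C→P1 5, D→P1 4, E→P1 4
  latency cost 21, fixed 13 → total 34.
Compare {P4}: latency cost 31 + fixed 10 = 41.
Compare {P1, P4}: latency cost 18 + fixed 23 = 41.
Compare {P1, P2}: latency cost 20 + fixed 25 = 45.
All other subsets cost ≥ 41. Minimum total cost: 34.

34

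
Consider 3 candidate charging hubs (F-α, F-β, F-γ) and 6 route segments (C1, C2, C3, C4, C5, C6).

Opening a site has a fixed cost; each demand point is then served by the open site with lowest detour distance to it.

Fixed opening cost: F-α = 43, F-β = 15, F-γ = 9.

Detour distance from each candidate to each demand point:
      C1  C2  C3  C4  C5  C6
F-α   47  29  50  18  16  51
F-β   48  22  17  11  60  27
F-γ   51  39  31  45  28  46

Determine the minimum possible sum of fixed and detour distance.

177

Open {F-β, F-γ}: assign each demand point to its cheapest open site.
  C1→F-β 48, C2→F-β 22, C3→F-β 17, C4→F-β 11, C5→F-γ 28, C6→F-β 27
  detour distance 153, fixed 24 → total 177.
Compare {F-α, F-β}: detour distance 140 + fixed 58 = 198.
Compare {F-β}: detour distance 185 + fixed 15 = 200.
Compare {F-α, F-β, F-γ}: detour distance 140 + fixed 67 = 207.
All other subsets cost ≥ 198. Minimum total cost: 177.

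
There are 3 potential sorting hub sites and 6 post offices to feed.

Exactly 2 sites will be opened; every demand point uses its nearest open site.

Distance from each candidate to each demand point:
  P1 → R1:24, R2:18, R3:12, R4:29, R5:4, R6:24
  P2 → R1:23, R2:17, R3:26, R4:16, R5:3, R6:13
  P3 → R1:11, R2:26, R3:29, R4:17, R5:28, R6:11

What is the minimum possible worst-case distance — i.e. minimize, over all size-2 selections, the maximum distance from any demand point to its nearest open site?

18

Open {P1, P3}.
  Farthest demand point is R2 at distance 18 (to P1); all others are ≤ 18.
With {P1, P2} the worst case is 23.
With {P2, P3} the worst case is 26.
No size-2 selection achieves below 18.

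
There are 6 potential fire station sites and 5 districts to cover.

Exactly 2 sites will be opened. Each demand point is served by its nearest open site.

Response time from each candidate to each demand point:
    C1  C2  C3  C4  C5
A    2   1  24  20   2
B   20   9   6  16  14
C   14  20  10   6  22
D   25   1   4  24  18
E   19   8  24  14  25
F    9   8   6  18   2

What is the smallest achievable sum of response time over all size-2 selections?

Open {A, C}.
  C1→A 2, C2→A 1, C3→C 10, C4→C 6, C5→A 2  ⇒ total 21.
Compare {A, B}: total 27.
Compare {A, D}: total 29.
No size-2 selection does better; minimum is 21.

21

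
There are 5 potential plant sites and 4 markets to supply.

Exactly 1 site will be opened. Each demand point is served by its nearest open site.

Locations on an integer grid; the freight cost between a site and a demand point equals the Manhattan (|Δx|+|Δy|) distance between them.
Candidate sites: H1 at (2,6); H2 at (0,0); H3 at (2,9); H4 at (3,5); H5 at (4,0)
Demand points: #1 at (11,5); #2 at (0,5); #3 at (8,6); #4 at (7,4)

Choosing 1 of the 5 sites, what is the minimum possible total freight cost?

Open {H4}.
  #1→H4 8, #2→H4 3, #3→H4 6, #4→H4 5  ⇒ total 22.
Compare {H1}: total 26.
Compare {H3}: total 38.
No size-1 selection does better; minimum is 22.

22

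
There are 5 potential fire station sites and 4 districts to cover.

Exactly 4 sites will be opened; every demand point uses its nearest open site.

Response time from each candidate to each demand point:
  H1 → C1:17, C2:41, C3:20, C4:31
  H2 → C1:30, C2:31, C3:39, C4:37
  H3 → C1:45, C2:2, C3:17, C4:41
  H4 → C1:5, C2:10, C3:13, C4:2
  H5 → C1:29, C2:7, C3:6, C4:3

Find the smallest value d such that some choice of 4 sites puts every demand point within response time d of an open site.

6

Open {H1, H3, H4, H5}.
  Farthest demand point is C3 at response time 6 (to H5); all others are ≤ 6.
With {H2, H3, H4, H5} the worst case is 6.
With {H1, H2, H4, H5} the worst case is 7.
No size-4 selection achieves below 6.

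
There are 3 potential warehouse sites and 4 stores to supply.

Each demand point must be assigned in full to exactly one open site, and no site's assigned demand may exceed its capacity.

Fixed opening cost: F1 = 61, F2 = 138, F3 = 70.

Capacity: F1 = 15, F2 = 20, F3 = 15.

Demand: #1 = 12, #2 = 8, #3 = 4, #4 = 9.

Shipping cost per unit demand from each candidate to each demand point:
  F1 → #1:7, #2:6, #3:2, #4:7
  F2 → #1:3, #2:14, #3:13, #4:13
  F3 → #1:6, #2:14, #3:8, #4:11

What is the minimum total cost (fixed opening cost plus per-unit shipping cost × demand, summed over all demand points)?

Open {F1, F2}; cheapest assignment that respects the capacities:
  F1 (cap 15, load 13): #3, #4 — cost 4×2 + 9×7 = 71
  F2 (cap 20, load 20): #1, #2 — cost 12×3 + 8×14 = 148
  Shipping 219, fixed 199 → total 418.
  Any other capacity-feasible assignment to {F1, F2} ships for at least 219.
Compare {F1, F2, F3}: its best feasible assignment gives total 460.
Compare {F2, F3}: its best feasible assignment gives total 487.
Every other set of open sites that can feasibly serve all demand totals ≥ 460 even under its best assignment. Minimum: 418.

418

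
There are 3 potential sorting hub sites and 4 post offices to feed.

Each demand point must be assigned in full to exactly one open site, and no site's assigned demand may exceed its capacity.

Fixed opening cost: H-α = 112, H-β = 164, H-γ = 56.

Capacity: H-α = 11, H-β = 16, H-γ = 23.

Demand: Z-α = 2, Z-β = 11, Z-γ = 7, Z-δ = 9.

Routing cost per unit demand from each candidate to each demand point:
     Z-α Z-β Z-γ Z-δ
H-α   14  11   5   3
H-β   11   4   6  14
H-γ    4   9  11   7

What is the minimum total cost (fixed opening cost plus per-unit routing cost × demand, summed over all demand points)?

373

Open {H-α, H-γ}; cheapest assignment that respects the capacities:
  H-α (cap 11, load 7): Z-γ — cost 7×5 = 35
  H-γ (cap 23, load 22): Z-α, Z-β, Z-δ — cost 2×4 + 11×9 + 9×7 = 170
  Shipping 205, fixed 168 → total 373.
  Any other capacity-feasible assignment to {H-α, H-γ} ships for at least 205.
Compare {H-β, H-γ}: its best feasible assignment gives total 412.
Compare {H-α, H-β, H-γ}: its best feasible assignment gives total 482.
Every other set of open sites that can feasibly serve all demand totals ≥ 412 even under its best assignment. Minimum: 373.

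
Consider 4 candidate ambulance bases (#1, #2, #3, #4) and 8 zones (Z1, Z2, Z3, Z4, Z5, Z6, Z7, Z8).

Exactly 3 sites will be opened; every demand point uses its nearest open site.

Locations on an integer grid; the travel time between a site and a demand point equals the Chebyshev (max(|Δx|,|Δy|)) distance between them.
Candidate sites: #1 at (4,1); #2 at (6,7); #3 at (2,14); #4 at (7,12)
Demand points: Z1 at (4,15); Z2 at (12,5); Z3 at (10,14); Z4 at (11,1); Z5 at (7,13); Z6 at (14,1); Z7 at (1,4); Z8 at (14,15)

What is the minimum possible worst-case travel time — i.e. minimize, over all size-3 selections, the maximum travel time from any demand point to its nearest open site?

8

Open {#1, #2, #3}.
  Farthest demand point is Z6 at travel time 8 (to #2); all others are ≤ 8.
With {#1, #2, #4} the worst case is 8.
With {#2, #3, #4} the worst case is 8.
No size-3 selection achieves below 8.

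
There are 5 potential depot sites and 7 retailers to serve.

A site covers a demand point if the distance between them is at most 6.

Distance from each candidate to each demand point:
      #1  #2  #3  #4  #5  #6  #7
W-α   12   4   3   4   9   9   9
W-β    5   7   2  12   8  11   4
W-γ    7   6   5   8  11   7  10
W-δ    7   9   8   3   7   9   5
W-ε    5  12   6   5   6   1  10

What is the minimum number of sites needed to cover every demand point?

Coverage sets (demand points within 6 of each site):
  W-α: {#2, #3, #4}
  W-β: {#1, #3, #7}
  W-γ: {#2, #3}
  W-δ: {#4, #7}
  W-ε: {#1, #3, #4, #5, #6}
No 2 sites suffice: every size-2 union leaves at least one demand point uncovered.
But {W-α, W-β, W-ε} covers everything, so the minimum is 3.

3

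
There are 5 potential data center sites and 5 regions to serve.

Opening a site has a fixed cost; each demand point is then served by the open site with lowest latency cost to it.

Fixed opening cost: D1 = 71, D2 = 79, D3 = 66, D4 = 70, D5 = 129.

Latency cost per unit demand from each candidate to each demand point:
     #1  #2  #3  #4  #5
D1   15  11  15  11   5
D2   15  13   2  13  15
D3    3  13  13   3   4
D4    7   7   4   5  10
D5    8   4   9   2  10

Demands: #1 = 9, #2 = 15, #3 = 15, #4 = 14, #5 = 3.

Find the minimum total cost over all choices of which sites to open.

382

Open {D3, D4}: assign each demand point to its cheapest open site.
  #1→D3 9×3=27, #2→D4 15×7=105, #3→D4 15×4=60, #4→D3 14×3=42, #5→D3 3×4=12
  latency cost 246, fixed 136 → total 382.
Compare {D4}: latency cost 328 + fixed 70 = 398.
Compare {D2, D5}: latency cost 220 + fixed 208 = 428.
Compare {D2, D3, D4}: latency cost 216 + fixed 215 = 431.
All other subsets cost ≥ 398. Minimum total cost: 382.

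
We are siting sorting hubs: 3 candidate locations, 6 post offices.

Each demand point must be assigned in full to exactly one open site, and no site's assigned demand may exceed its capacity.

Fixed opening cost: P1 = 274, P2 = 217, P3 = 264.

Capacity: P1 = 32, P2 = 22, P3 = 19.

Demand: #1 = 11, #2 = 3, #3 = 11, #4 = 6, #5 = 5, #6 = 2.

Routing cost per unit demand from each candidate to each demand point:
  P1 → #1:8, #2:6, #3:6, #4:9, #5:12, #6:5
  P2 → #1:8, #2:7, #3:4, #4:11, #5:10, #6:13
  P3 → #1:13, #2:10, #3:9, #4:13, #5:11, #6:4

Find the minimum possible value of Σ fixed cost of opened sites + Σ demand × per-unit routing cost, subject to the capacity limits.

Open {P1, P2}; cheapest assignment that respects the capacities:
  P1 (cap 32, load 22): #1, #2, #4, #6 — cost 11×8 + 3×6 + 6×9 + 2×5 = 170
  P2 (cap 22, load 16): #3, #5 — cost 11×4 + 5×10 = 94
  Shipping 264, fixed 491 → total 755.
  Any other capacity-feasible assignment to {P1, P2} ships for at least 264.
Compare {P2, P3}: its best feasible assignment gives total 784.
Compare {P1, P3}: its best feasible assignment gives total 827.
Every other set of open sites that can feasibly serve all demand totals ≥ 784 even under its best assignment. Minimum: 755.

755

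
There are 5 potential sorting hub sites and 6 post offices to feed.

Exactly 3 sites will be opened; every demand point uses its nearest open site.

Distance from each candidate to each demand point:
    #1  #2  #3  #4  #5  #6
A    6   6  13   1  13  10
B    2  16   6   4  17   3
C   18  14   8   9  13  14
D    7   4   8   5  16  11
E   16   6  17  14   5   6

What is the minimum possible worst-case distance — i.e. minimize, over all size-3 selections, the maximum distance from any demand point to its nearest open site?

6

Open {A, B, E}.
  Farthest demand point is #2 at distance 6 (to A); all others are ≤ 6.
With {B, C, E} the worst case is 6.
With {B, D, E} the worst case is 6.
No size-3 selection achieves below 6.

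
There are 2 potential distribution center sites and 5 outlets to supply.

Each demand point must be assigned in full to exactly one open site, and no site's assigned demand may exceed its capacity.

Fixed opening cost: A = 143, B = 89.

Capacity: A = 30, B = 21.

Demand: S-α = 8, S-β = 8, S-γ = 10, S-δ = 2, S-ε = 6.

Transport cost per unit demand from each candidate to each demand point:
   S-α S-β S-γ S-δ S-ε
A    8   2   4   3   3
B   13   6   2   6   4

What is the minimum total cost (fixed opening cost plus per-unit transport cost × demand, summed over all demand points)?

356

Open {A, B}; cheapest assignment that respects the capacities:
  A (cap 30, load 24): S-α, S-β, S-δ, S-ε — cost 8×8 + 8×2 + 2×3 + 6×3 = 104
  B (cap 21, load 10): S-γ — cost 10×2 = 20
  Shipping 124, fixed 232 → total 356.
  Any other capacity-feasible assignment to {A, B} ships for at least 124.
Total demand is 34 and no other set of sites has combined capacity ≥ 34, so {A, B} is the only feasible choice of open sites. Minimum: 356.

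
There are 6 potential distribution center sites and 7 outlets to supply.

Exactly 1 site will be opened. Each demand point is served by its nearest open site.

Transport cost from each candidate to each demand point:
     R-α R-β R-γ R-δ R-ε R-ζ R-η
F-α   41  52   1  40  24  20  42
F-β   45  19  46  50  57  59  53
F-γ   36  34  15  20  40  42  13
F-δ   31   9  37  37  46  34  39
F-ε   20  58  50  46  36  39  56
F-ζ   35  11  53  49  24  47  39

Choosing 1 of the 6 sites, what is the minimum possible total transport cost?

Open {F-γ}.
  R-α→F-γ 36, R-β→F-γ 34, R-γ→F-γ 15, R-δ→F-γ 20, R-ε→F-γ 40, R-ζ→F-γ 42, R-η→F-γ 13  ⇒ total 200.
Compare {F-α}: total 220.
Compare {F-δ}: total 233.
No size-1 selection does better; minimum is 200.

200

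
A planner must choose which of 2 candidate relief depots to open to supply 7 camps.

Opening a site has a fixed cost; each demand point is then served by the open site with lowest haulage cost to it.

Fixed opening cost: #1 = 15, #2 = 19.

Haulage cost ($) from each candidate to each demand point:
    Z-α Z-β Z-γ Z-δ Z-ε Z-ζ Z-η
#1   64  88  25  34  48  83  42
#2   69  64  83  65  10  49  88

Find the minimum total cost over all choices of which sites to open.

322

Open {#1, #2}: assign each demand point to its cheapest open site.
  Z-α→#1 64, Z-β→#2 64, Z-γ→#1 25, Z-δ→#1 34, Z-ε→#2 10, Z-ζ→#2 49, Z-η→#1 42
  haulage cost 288, fixed 34 → total 322.
Compare {#1}: haulage cost 384 + fixed 15 = 399.
Compare {#2}: haulage cost 428 + fixed 19 = 447.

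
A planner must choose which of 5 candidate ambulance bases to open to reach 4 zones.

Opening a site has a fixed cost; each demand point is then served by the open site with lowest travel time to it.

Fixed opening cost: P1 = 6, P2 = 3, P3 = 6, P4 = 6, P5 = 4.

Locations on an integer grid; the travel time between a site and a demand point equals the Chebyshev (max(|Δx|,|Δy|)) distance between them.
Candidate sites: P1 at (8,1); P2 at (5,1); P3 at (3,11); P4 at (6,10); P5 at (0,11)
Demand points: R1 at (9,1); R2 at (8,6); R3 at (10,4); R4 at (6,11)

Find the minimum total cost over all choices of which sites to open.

Open {P1, P4}: assign each demand point to its cheapest open site.
  R1→P1 1, R2→P4 4, R3→P1 3, R4→P4 1
  travel time 9, fixed 12 → total 21.
Compare {P2, P4}: travel time 14 + fixed 9 = 23.
Compare {P1, P3}: travel time 12 + fixed 12 = 24.
Compare {P1, P2, P4}: travel time 9 + fixed 15 = 24.
All other subsets cost ≥ 23. Minimum total cost: 21.

21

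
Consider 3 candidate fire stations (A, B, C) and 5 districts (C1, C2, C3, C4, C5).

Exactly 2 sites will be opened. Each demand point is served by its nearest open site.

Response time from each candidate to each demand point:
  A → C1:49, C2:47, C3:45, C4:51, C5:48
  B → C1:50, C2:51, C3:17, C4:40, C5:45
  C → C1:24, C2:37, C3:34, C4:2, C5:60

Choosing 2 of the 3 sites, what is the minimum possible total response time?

125

Open {B, C}.
  C1→C 24, C2→C 37, C3→B 17, C4→C 2, C5→B 45  ⇒ total 125.
Compare {A, C}: total 145.
Compare {A, B}: total 198.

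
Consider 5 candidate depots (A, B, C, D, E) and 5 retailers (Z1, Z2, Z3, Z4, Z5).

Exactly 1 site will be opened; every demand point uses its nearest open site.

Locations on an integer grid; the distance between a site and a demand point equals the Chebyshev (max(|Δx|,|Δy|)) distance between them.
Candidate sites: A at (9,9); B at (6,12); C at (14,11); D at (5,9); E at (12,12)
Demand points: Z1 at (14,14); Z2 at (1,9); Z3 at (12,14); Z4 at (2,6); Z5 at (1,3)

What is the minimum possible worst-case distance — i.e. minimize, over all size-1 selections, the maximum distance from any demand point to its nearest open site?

8

Open {A}.
  Farthest demand point is Z2 at distance 8 (to A); all others are ≤ 8.
With {B} the worst case is 9.
With {D} the worst case is 9.
No size-1 selection achieves below 8.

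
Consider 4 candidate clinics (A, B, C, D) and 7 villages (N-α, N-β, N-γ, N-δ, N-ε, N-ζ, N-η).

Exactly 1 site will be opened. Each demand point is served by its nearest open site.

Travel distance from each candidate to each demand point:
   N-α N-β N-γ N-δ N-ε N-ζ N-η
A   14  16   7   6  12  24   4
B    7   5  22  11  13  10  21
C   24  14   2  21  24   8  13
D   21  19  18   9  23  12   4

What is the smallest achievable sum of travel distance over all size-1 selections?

Open {A}.
  N-α→A 14, N-β→A 16, N-γ→A 7, N-δ→A 6, N-ε→A 12, N-ζ→A 24, N-η→A 4  ⇒ total 83.
Compare {B}: total 89.
Compare {C}: total 106.
No size-1 selection does better; minimum is 83.

83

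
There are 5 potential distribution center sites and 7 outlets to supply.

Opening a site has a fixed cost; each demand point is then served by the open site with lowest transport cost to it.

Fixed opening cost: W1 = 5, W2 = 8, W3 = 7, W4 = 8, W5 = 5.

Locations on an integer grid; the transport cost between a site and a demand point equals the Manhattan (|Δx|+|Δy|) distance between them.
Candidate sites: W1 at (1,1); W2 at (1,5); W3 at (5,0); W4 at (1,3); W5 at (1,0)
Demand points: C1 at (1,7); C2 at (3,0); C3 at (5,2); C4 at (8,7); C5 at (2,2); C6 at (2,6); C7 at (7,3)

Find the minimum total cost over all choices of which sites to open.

Open {W2, W3}: assign each demand point to its cheapest open site.
  C1→W2 2, C2→W3 2, C3→W3 2, C4→W2 9, C5→W2 4, C6→W2 2, C7→W3 5
  transport cost 26, fixed 15 → total 41.
Compare {W1, W2}: transport cost 31 + fixed 13 = 44.
Compare {W3, W4}: transport cost 29 + fixed 15 = 44.
Compare {W1, W2, W3}: transport cost 24 + fixed 20 = 44.
All other subsets cost ≥ 44. Minimum total cost: 41.

41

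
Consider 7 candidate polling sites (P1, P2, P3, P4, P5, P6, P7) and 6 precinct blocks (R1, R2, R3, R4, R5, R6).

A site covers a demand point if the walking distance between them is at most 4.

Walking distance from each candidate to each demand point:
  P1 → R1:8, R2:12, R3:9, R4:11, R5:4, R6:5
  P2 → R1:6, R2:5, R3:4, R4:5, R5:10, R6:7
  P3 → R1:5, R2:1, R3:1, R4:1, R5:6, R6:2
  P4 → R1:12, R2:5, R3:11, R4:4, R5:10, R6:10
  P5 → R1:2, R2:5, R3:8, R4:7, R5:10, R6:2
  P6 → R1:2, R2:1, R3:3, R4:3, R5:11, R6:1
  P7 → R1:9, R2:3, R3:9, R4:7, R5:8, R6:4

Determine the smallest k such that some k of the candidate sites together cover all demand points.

Coverage sets (demand points within 4 of each site):
  P1: {R5}
  P2: {R3}
  P3: {R2, R3, R4, R6}
  P4: {R4}
  P5: {R1, R6}
  P6: {R1, R2, R3, R4, R6}
  P7: {R2, R6}
No single site covers all 6 demand points.
But {P1, P6} covers everything, so the minimum is 2.

2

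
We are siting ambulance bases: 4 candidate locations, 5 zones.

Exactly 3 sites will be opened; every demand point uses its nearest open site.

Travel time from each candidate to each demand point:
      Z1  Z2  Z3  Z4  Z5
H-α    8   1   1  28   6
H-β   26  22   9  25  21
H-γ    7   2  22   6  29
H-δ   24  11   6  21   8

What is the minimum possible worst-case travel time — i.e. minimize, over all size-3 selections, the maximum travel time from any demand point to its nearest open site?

Open {H-α, H-β, H-γ}.
  Farthest demand point is Z1 at travel time 7 (to H-γ); all others are ≤ 7.
With {H-α, H-γ, H-δ} the worst case is 7.
With {H-β, H-γ, H-δ} the worst case is 8.
No size-3 selection achieves below 7.

7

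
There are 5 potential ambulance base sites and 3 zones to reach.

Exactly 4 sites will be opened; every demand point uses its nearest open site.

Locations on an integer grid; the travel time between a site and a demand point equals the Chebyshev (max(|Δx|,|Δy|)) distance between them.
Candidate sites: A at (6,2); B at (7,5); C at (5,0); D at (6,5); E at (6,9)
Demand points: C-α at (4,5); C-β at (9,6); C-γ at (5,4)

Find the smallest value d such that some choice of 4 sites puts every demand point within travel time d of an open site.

2

Open {A, B, C, D}.
  Farthest demand point is C-α at travel time 2 (to D); all others are ≤ 2.
With {A, B, D, E} the worst case is 2.
With {B, C, D, E} the worst case is 2.
No size-4 selection achieves below 2.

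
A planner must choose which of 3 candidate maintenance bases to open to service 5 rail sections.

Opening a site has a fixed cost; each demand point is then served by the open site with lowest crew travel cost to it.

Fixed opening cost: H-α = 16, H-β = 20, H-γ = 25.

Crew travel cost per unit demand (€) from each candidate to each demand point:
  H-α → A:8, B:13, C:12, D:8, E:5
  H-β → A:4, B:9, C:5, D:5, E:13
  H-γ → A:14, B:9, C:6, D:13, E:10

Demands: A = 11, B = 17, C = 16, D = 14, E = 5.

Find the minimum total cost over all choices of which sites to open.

Open {H-α, H-β}: assign each demand point to its cheapest open site.
  A→H-β 11×4=44, B→H-β 17×9=153, C→H-β 16×5=80, D→H-β 14×5=70, E→H-α 5×5=25
  crew travel cost 372, fixed 36 → total 408.
Compare {H-β}: crew travel cost 412 + fixed 20 = 432.
Compare {H-α, H-β, H-γ}: crew travel cost 372 + fixed 61 = 433.
Compare {H-β, H-γ}: crew travel cost 397 + fixed 45 = 442.
All other subsets cost ≥ 432. Minimum total cost: 408.

408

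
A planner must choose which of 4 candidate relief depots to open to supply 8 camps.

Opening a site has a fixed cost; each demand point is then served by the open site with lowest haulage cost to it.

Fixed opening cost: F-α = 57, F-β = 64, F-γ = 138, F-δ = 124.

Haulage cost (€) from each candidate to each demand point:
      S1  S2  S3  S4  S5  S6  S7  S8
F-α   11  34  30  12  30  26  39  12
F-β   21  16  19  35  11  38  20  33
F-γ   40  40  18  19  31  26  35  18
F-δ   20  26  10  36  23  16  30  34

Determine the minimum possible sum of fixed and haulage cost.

248

Open {F-α, F-β}: assign each demand point to its cheapest open site.
  S1→F-α 11, S2→F-β 16, S3→F-β 19, S4→F-α 12, S5→F-β 11, S6→F-α 26, S7→F-β 20, S8→F-α 12
  haulage cost 127, fixed 121 → total 248.
Compare {F-α}: haulage cost 194 + fixed 57 = 251.
Compare {F-β}: haulage cost 193 + fixed 64 = 257.
Compare {F-δ}: haulage cost 195 + fixed 124 = 319.
All other subsets cost ≥ 251. Minimum total cost: 248.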